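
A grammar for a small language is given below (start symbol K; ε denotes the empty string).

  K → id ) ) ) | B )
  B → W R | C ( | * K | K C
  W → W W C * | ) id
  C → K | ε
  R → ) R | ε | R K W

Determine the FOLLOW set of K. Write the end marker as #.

{ #, (, ), *, id }

K is the start symbol, so # ∈ FOLLOW(K).
In B → * K: K is at the end, add FOLLOW(B) = { ) }.
In B → K C: add FIRST(C)\{ε} = { (, ), *, id }.
  Since C is nullable, also add FOLLOW(B) = { ) }.
In C → K: K is at the end, add FOLLOW(C) = { (, ), * }.
In R → R K W: add FIRST(W) = { ) }.
Union: FOLLOW(K) = { #, (, ), *, id }.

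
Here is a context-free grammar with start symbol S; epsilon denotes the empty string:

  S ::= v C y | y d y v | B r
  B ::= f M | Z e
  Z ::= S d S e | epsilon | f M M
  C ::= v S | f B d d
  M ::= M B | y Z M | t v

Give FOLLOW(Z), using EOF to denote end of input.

{ e, t, y }

In B ::= Z e: add FIRST(e) = { e }.
In M ::= y Z M: add FIRST(M) = { t, y }.
Union: FOLLOW(Z) = { e, t, y }.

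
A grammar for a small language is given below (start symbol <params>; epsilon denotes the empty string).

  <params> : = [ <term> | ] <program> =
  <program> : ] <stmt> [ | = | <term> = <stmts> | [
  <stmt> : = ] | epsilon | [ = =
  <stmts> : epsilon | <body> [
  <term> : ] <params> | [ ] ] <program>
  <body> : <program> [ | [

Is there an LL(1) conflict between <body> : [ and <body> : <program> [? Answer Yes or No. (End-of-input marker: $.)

FIRST([) = { [ } and FIRST(<program> [) = { =, [, ] }.
Both contain [, so the two alternatives are not disjoint — LL(1) conflict.

Yes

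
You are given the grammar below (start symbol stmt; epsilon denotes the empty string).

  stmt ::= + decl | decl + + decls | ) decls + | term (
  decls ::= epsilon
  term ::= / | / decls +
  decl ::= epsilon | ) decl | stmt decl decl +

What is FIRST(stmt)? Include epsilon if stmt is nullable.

{ ), +, / }

stmt ::= + decl contributes {+}.
From stmt ::= decl + + decls: decl nullable, take FIRST(decl) ∪ {+} = { ), +, / }.
stmt ::= ) decls + contributes {)}.
From stmt ::= term (: add FIRST(term) = { / }.
Union: FIRST(stmt) = { ), +, / }.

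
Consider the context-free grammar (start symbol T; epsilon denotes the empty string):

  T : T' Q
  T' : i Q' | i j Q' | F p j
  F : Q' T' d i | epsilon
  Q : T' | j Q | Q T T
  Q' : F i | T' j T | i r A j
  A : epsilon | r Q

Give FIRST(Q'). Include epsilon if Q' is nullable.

From Q' : F i: F nullable, take FIRST(F) ∪ {i} = { i, p }.
From Q' : T' j T: add FIRST(T') = { i, p }.
Q' : i r A j contributes {i}.
Union: FIRST(Q') = { i, p }.

{ i, p }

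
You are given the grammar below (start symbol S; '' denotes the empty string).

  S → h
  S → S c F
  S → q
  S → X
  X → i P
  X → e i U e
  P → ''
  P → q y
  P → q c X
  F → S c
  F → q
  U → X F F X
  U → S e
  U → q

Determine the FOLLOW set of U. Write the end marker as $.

{ e }

In X → e i U e: add FIRST(e) = { e }.
Union: FOLLOW(U) = { e }.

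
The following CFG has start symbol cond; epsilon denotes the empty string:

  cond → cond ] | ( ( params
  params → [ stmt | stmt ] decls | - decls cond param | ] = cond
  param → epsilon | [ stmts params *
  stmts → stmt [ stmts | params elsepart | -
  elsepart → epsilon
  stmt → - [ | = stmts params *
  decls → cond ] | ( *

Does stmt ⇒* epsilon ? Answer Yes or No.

No

Nullable nonterminals: elsepart, param.
No production of stmt has an RHS whose symbols are all nullable, so stmt is not nullable.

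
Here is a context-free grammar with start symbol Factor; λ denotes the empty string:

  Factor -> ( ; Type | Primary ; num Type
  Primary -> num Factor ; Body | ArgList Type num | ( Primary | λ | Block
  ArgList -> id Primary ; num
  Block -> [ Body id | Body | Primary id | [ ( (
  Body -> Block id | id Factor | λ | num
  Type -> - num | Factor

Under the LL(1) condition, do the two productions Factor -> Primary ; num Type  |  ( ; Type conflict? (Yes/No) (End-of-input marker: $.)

FIRST(Primary ; num Type) = { (, ;, [, id, num } and FIRST(( ; Type) = { ( }.
Both contain (, so the two alternatives are not disjoint — LL(1) conflict.

Yes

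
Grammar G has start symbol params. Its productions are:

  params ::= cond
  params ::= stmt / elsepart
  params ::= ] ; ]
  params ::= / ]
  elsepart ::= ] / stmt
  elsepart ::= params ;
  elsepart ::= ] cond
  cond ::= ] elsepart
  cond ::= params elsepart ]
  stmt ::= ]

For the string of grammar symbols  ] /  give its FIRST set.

] is a terminal; add {]} and stop.

{ ] }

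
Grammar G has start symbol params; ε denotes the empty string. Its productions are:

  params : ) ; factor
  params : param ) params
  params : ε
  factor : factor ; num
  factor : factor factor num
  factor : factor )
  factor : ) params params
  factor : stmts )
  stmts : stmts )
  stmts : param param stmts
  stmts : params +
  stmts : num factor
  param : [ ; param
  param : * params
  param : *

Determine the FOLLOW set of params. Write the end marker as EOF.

{ EOF, ), *, +, ;, [, num }

params is the start symbol, so EOF ∈ FOLLOW(params).
In params : param ) params: params is at the end, add FOLLOW(params) = { EOF, ), *, +, ;, [, num }.
In factor : ) params params: add FIRST(params)\{ε} = { ), *, [ }.
  Since params is nullable, also add FOLLOW(factor) = { EOF, ), *, +, ;, [, num }.
In factor : ) params params: params is at the end, add FOLLOW(factor) = { EOF, ), *, +, ;, [, num }.
In stmts : params +: add FIRST(+) = { + }.
In param : * params: params is at the end, add FOLLOW(param) = { ), *, +, [, num }.
Union: FOLLOW(params) = { EOF, ), *, +, ;, [, num }.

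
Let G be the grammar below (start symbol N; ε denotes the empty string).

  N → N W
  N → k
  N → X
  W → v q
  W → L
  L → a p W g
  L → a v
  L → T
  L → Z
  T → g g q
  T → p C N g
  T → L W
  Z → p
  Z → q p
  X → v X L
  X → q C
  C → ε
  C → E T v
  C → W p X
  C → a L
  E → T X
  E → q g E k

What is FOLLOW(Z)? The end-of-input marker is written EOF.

In L → Z: Z is at the end, add FOLLOW(L) = { EOF, a, g, k, p, q, v }.
Union: FOLLOW(Z) = { EOF, a, g, k, p, q, v }.

{ EOF, a, g, k, p, q, v }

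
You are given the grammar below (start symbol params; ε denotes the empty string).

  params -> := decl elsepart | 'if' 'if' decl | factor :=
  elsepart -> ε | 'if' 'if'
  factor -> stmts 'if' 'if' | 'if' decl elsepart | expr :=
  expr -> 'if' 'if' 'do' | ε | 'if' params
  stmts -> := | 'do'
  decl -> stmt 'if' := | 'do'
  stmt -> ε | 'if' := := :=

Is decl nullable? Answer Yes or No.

Nullable nonterminals: elsepart, expr, stmt.
No production of decl has an RHS whose symbols are all nullable, so decl is not nullable.

No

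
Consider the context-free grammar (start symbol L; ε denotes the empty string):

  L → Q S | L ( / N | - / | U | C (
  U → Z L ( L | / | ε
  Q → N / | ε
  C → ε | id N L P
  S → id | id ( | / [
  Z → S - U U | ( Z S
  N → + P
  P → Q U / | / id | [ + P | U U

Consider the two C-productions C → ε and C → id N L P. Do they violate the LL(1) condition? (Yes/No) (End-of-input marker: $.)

No

FIRST(ε) = { ε } and FIRST(id N L P) = { id }.
The first is nullable but FOLLOW(C) = { ( } is disjoint from FIRST of the second.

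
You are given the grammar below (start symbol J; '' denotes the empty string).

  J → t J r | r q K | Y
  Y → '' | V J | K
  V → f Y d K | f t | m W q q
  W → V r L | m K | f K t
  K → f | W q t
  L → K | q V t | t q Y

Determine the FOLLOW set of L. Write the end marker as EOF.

In W → V r L: L is at the end, add FOLLOW(W) = { q }.
Union: FOLLOW(L) = { q }.

{ q }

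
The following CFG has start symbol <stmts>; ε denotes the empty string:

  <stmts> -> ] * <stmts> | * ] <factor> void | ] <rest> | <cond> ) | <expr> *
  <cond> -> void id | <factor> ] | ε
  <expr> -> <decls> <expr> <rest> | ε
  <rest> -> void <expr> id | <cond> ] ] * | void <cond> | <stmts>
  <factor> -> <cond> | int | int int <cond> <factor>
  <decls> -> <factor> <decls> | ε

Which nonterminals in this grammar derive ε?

{ <cond>, <decls>, <expr>, <factor> }

Directly nullable (have an ε-production): <cond>, <expr>, <decls>.
<factor> -> <cond> with every symbol nullable, so <factor> is nullable.
No other nonterminal has a production whose RHS symbols are all nullable.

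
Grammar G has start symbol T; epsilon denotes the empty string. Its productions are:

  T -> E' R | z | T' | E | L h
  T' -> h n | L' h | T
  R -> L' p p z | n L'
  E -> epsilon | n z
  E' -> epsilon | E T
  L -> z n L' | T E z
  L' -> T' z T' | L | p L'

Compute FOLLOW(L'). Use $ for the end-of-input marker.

{ $, h, n, p, z }

In T' -> L' h: add FIRST(h) = { h }.
In R -> L' p p z: add FIRST(p p z) = { p }.
In R -> n L': L' is at the end, add FOLLOW(R) = { $, h, n, p, z }.
In L -> z n L': L' is at the end, add FOLLOW(L) = { $, h, n, p, z }.
In L' -> p L': L' is at the end, add FOLLOW(L') = { $, h, n, p, z }.
Union: FOLLOW(L') = { $, h, n, p, z }.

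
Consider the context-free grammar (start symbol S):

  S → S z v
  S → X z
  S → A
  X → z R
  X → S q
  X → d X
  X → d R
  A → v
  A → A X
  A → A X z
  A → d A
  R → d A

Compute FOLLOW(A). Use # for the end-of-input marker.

{ #, d, q, v, z }

In S → A: A is at the end, add FOLLOW(S) = { #, q, z }.
In A → A X: add FIRST(X) = { d, v, z }.
In A → A X z: add FIRST(X z) = { d, v, z }.
In A → d A: A is at the end, add FOLLOW(A) = { #, d, q, v, z }.
In R → d A: A is at the end, add FOLLOW(R) = { #, d, q, v, z }.
Union: FOLLOW(A) = { #, d, q, v, z }.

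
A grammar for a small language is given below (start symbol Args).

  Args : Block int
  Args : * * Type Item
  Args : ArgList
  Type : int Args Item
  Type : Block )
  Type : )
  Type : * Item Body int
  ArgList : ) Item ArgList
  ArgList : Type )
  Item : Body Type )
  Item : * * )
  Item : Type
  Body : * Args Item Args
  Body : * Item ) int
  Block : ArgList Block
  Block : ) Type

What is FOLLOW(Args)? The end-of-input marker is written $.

{ $, ), *, int }

Args is the start symbol, so $ ∈ FOLLOW(Args).
In Type : int Args Item: add FIRST(Item) = { ), *, int }.
In Body : * Args Item Args: add FIRST(Item Args) = { ), *, int }.
In Body : * Args Item Args: Args is at the end, add FOLLOW(Body) = { ), *, int }.
Union: FOLLOW(Args) = { $, ), *, int }.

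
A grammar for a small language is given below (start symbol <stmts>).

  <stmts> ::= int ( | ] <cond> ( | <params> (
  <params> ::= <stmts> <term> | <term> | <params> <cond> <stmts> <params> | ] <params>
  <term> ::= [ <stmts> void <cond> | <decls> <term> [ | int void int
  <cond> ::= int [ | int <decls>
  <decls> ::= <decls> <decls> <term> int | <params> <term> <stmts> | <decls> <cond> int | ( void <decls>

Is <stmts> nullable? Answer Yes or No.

No

No nonterminal in this grammar is nullable.
No production of <stmts> has an RHS whose symbols are all nullable, so <stmts> is not nullable.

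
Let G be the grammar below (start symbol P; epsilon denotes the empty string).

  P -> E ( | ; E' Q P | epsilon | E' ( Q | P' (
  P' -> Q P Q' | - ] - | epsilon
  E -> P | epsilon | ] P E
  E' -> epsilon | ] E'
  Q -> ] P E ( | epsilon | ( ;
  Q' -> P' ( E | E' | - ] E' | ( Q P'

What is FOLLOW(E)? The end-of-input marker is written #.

In P -> E (: add FIRST(() = { ( }.
In E -> ] P E: E is at the end, add FOLLOW(E) = { ( }.
In Q -> ] P E (: add FIRST(() = { ( }.
In Q' -> P' ( E: E is at the end, add FOLLOW(Q') = { ( }.
Union: FOLLOW(E) = { ( }.

{ ( }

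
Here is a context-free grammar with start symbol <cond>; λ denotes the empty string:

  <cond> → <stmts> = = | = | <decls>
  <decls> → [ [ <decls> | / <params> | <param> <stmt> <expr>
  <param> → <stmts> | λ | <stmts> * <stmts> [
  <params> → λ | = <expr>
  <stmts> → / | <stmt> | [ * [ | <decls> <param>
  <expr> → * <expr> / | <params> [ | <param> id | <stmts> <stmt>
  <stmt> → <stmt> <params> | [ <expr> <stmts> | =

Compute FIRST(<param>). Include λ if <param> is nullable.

From <param> → <stmts>: add FIRST(<stmts>) = { /, =, [ }.
<param> → λ contributes λ.
From <param> → <stmts> * <stmts> [: add FIRST(<stmts>) = { /, =, [ }.
Union: FIRST(<param>) = { /, =, [, λ }.

{ /, =, [, λ }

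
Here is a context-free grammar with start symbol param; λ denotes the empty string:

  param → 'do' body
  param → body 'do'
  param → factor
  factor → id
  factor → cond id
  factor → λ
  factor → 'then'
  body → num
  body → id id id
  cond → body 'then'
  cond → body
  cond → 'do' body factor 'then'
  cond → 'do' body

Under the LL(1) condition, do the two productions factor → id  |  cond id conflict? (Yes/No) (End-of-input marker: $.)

FIRST(id) = { id } and FIRST(cond id) = { 'do', id, num }.
Both contain id, so the two alternatives are not disjoint — LL(1) conflict.

Yes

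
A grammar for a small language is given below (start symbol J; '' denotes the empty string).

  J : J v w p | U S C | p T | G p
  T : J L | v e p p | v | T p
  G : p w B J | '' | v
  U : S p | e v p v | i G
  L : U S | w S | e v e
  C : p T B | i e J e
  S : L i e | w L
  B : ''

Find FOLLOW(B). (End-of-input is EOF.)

In G : p w B J: add FIRST(J) = { e, i, p, v, w }.
In C : p T B: B is at the end, add FOLLOW(C) = { EOF, e, i, p, v, w }.
Union: FOLLOW(B) = { EOF, e, i, p, v, w }.

{ EOF, e, i, p, v, w }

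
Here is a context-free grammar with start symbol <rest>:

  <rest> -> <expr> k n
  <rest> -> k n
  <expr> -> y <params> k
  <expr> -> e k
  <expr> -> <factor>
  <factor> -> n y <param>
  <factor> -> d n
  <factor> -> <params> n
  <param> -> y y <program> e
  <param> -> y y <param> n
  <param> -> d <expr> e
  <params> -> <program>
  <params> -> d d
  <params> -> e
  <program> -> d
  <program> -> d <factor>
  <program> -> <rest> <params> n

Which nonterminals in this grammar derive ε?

{ } (none)

No nonterminal has an empty production or an RHS whose symbols are all nullable.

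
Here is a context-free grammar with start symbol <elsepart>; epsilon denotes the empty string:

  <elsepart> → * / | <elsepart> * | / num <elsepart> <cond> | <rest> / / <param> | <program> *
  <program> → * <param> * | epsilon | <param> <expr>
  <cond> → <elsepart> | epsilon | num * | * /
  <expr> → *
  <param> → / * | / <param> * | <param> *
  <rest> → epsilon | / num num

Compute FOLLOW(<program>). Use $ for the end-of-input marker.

In <elsepart> → <program> *: add FIRST(*) = { * }.
Union: FOLLOW(<program>) = { * }.

{ * }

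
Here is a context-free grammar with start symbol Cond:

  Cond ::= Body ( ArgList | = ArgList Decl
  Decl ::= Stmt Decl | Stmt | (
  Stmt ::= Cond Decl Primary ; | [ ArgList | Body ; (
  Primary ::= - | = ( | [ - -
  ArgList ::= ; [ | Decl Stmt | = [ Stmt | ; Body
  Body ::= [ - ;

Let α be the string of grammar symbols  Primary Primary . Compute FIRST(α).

Add FIRST(Primary) = { -, =, [ }; Primary is not nullable, stop.

{ -, =, [ }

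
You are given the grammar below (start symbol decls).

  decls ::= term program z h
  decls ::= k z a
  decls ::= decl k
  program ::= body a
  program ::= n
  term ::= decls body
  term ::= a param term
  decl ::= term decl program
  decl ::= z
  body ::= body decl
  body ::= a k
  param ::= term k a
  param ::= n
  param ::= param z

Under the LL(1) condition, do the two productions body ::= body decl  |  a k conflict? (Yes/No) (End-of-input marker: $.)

FIRST(body decl) = { a } and FIRST(a k) = { a }.
Both contain a, so the two alternatives are not disjoint — LL(1) conflict.

Yes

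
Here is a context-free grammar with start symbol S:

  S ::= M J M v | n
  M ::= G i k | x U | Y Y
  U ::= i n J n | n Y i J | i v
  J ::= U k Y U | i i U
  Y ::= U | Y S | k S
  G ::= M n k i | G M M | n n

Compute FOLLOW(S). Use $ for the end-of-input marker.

S is the start symbol, so $ ∈ FOLLOW(S).
In Y ::= Y S: S is at the end, add FOLLOW(Y) = { i, k, n, v, x }.
In Y ::= k S: S is at the end, add FOLLOW(Y) = { i, k, n, v, x }.
Union: FOLLOW(S) = { $, i, k, n, v, x }.

{ $, i, k, n, v, x }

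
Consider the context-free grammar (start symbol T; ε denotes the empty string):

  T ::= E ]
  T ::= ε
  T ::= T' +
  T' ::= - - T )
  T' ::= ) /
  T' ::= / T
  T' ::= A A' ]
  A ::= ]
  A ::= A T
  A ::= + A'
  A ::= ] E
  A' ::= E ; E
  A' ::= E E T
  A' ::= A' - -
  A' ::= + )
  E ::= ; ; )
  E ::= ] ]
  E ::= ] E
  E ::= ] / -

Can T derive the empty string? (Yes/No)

T has an ε-production, so T ⇒ ε.

Yes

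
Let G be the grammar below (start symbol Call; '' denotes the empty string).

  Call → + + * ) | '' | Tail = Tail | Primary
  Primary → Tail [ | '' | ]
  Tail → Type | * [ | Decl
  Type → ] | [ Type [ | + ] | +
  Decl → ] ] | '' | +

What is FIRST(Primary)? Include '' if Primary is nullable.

From Primary → Tail [: Tail nullable, take FIRST(Tail) ∪ {[} = { *, +, [, ] }.
Primary → '' contributes ''.
Primary → ] contributes {]}.
Union: FIRST(Primary) = { *, +, [, ], '' }.

{ *, +, [, ], '' }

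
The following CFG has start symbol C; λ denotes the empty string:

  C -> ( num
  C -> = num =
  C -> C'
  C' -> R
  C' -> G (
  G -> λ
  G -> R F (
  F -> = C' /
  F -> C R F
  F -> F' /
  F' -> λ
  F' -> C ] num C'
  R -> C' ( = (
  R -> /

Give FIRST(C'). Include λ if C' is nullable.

{ (, / }

From C' -> R: add FIRST(R) = { (, / }.
From C' -> G (: G nullable, take FIRST(G) ∪ {(} = { (, / }.
Union: FIRST(C') = { (, / }.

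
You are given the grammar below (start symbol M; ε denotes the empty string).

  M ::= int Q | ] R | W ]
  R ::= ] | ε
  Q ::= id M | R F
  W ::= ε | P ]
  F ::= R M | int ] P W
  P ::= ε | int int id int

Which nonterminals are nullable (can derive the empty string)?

{ P, R, W }

Directly nullable (have an ε-production): R, W, P.
No other nonterminal has a production whose RHS symbols are all nullable.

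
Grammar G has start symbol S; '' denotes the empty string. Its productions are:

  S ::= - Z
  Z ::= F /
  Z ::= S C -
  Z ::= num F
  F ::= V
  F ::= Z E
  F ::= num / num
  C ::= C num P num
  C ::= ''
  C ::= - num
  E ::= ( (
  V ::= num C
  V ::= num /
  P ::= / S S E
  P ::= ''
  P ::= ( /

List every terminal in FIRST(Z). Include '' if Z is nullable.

From Z ::= F /: add FIRST(F) = { -, num }.
From Z ::= S C -: add FIRST(S) = { - }.
Z ::= num F contributes {num}.
Union: FIRST(Z) = { -, num }.

{ -, num }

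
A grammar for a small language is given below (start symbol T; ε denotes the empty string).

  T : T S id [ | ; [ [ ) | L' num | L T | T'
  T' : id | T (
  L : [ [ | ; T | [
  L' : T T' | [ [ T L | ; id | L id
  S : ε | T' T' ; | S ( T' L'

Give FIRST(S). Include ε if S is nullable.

{ (, ;, [, id, ε }

S : ε contributes ε.
From S : T' T' ;: add FIRST(T') = { ;, [, id }.
From S : S ( T' L': S nullable, take FIRST(S) ∪ {(} = { (, ;, [, id }.
Union: FIRST(S) = { (, ;, [, id, ε }.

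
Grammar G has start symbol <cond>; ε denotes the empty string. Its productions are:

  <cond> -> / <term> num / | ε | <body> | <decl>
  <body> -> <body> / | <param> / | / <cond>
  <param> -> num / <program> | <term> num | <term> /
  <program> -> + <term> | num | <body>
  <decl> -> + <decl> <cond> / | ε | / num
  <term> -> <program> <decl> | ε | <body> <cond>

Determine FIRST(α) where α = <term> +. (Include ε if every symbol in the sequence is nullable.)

{ +, /, num }

Add FIRST(<term>)\{ε} = { +, /, num }; <term> is nullable, continue.
+ is a terminal; add {+} and stop.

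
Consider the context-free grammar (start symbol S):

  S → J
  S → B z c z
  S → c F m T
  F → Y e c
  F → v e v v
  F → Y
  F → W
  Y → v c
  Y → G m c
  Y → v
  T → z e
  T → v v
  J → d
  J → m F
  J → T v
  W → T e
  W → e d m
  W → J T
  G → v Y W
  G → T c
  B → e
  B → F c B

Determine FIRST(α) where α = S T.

{ c, d, e, m, v, z }

Add FIRST(S) = { c, d, e, m, v, z }; S is not nullable, stop.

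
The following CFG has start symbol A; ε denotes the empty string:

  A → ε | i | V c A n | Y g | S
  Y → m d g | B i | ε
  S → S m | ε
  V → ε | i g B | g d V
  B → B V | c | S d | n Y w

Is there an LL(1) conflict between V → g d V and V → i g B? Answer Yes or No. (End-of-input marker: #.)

No

FIRST(g d V) = { g } and FIRST(i g B) = { i }.
The FIRST sets are disjoint and neither alternative is nullable — no conflict.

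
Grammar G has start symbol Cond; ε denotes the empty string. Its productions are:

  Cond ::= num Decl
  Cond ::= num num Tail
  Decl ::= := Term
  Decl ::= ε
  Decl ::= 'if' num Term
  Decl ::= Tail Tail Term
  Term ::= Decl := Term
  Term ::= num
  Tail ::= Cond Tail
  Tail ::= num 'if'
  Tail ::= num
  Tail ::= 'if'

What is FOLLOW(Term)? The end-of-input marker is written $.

In Decl ::= := Term: Term is at the end, add FOLLOW(Decl) = { $, 'if', :=, num }.
In Decl ::= 'if' num Term: Term is at the end, add FOLLOW(Decl) = { $, 'if', :=, num }.
In Decl ::= Tail Tail Term: Term is at the end, add FOLLOW(Decl) = { $, 'if', :=, num }.
In Term ::= Decl := Term: Term is at the end, add FOLLOW(Term) = { $, 'if', :=, num }.
Union: FOLLOW(Term) = { $, 'if', :=, num }.

{ $, 'if', :=, num }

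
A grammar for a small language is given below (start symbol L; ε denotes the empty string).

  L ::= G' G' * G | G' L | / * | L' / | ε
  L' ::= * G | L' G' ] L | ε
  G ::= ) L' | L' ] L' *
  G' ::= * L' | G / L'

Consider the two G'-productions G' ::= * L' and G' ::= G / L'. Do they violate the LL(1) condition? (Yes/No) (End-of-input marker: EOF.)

Yes

FIRST(* L') = { * } and FIRST(G / L') = { ), *, ] }.
Both contain *, so the two alternatives are not disjoint — LL(1) conflict.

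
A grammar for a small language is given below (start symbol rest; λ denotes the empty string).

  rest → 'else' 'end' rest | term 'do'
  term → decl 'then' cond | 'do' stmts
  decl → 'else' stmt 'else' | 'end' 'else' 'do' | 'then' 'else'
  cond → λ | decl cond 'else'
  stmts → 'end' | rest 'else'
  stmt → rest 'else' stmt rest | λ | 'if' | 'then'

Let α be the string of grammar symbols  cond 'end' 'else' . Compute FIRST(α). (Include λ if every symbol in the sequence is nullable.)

{ 'else', 'end', 'then' }

Add FIRST(cond)\{λ} = { 'else', 'end', 'then' }; cond is nullable, continue.
'end' is a terminal; add {'end'} and stop.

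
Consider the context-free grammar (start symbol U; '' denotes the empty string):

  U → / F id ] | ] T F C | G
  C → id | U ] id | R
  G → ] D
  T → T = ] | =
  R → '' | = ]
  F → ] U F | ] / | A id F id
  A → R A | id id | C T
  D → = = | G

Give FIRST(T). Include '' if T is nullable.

From T → T = ]: add FIRST(T) = { = }.
T → = contributes {=}.
Union: FIRST(T) = { = }.

{ = }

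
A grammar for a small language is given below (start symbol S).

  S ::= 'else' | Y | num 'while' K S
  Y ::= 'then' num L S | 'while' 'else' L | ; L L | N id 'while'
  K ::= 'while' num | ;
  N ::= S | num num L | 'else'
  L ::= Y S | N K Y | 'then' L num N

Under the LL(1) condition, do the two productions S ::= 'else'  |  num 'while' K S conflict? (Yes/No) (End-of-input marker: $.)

No

FIRST('else') = { 'else' } and FIRST(num 'while' K S) = { num }.
The FIRST sets are disjoint and neither alternative is nullable — no conflict.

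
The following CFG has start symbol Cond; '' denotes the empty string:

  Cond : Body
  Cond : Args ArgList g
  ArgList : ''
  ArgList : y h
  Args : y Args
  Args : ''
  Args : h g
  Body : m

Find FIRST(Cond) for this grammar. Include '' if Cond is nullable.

From Cond : Body: add FIRST(Body) = { m }.
From Cond : Args ArgList g: Args, ArgList nullable, take FIRST(Args) ∪ FIRST(ArgList) ∪ {g} = { g, h, y }.
Union: FIRST(Cond) = { g, h, m, y }.

{ g, h, m, y }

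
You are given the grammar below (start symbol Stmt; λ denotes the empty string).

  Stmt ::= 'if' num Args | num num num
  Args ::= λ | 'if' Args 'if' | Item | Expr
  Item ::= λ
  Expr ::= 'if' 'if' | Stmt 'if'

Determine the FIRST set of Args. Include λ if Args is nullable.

Args ::= λ contributes λ.
Args ::= 'if' Args 'if' contributes {'if'}.
From Args ::= Item: add FIRST(Item) = { λ } (including λ since Item is nullable).
From Args ::= Expr: add FIRST(Expr) = { 'if', num }.
Union: FIRST(Args) = { 'if', num, λ }.

{ 'if', num, λ }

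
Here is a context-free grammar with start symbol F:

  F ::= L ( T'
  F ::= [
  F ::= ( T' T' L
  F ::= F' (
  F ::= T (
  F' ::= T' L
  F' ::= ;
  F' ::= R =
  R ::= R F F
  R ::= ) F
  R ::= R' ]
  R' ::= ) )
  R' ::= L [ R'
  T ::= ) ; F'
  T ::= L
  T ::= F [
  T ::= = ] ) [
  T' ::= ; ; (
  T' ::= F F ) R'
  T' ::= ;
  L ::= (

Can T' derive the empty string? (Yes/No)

No nonterminal in this grammar is nullable.
No production of T' has an RHS whose symbols are all nullable, so T' is not nullable.

No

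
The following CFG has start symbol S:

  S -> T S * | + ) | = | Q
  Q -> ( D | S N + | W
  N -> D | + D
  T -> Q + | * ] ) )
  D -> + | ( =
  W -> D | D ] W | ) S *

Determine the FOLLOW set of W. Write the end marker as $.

{ $, (, *, + }

In Q -> W: W is at the end, add FOLLOW(Q) = { $, (, *, + }.
In W -> D ] W: W is at the end, add FOLLOW(W) = { $, (, *, + }.
Union: FOLLOW(W) = { $, (, *, + }.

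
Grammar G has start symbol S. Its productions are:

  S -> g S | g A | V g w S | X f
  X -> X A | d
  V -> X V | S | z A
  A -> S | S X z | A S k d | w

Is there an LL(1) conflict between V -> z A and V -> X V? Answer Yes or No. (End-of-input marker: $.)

FIRST(z A) = { z } and FIRST(X V) = { d }.
The FIRST sets are disjoint and neither alternative is nullable — no conflict.

No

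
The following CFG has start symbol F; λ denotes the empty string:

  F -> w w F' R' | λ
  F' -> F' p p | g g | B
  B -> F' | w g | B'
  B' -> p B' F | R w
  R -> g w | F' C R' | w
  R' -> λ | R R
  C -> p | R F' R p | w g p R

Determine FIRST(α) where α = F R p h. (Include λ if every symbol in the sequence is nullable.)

Add FIRST(F)\{λ} = { w }; F is nullable, continue.
Add FIRST(R) = { g, p, w }; R is not nullable, stop.

{ g, p, w }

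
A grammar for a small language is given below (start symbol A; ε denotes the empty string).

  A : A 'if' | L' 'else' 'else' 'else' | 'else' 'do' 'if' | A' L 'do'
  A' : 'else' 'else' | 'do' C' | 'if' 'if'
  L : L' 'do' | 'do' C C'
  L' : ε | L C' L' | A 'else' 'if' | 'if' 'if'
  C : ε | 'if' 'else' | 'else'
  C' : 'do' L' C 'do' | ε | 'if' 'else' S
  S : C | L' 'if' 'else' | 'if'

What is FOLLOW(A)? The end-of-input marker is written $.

{ $, 'else', 'if' }

A is the start symbol, so $ ∈ FOLLOW(A).
In A : A 'if': add FIRST('if') = { 'if' }.
In L' : A 'else' 'if': add FIRST('else' 'if') = { 'else' }.
Union: FOLLOW(A) = { $, 'else', 'if' }.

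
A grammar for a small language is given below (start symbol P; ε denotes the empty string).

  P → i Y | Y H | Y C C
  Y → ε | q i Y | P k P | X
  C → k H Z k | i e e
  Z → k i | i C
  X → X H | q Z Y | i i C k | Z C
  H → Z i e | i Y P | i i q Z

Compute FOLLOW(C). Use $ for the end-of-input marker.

{ $, i, k, q }

In P → Y C C: add FIRST(C) = { i, k }.
In P → Y C C: C is at the end, add FOLLOW(P) = { $, i, k, q }.
In Z → i C: C is at the end, add FOLLOW(Z) = { $, i, k, q }.
In X → i i C k: add FIRST(k) = { k }.
In X → Z C: C is at the end, add FOLLOW(X) = { $, i, k, q }.
Union: FOLLOW(C) = { $, i, k, q }.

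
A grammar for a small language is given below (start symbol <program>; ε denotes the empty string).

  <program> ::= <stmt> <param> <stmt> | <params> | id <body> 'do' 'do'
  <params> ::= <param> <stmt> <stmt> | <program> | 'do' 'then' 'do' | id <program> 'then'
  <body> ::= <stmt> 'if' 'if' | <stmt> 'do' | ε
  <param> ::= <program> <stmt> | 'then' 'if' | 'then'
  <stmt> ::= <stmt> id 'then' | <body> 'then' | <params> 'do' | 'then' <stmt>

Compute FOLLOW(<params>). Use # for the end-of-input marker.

In <program> ::= <params>: <params> is at the end, add FOLLOW(<program>) = { #, 'do', 'then', id }.
In <stmt> ::= <params> 'do': add FIRST('do') = { 'do' }.
Union: FOLLOW(<params>) = { #, 'do', 'then', id }.

{ #, 'do', 'then', id }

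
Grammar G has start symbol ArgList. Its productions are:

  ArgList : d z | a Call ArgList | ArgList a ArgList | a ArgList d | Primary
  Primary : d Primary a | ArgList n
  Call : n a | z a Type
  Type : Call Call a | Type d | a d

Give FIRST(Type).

From Type : Call Call a: add FIRST(Call) = { n, z }.
From Type : Type d: add FIRST(Type) = { a, n, z }.
Type : a d contributes {a}.
Union: FIRST(Type) = { a, n, z }.

{ a, n, z }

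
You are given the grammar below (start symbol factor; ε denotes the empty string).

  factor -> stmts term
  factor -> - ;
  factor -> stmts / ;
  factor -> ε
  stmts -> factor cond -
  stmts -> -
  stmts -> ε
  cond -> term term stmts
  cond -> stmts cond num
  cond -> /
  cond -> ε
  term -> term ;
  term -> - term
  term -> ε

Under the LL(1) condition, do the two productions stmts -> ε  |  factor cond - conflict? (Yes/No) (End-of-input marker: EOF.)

Yes

FIRST(ε) = { ε } and FIRST(factor cond -) = { -, /, ;, num }.
The first alternative is nullable and FOLLOW(stmts) = { EOF, -, /, ;, num } shares - with FIRST of the second — conflict.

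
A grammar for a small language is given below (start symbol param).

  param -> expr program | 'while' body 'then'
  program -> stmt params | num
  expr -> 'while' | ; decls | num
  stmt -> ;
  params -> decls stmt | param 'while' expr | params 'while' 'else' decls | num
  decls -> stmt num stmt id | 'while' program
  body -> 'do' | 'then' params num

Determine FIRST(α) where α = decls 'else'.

Add FIRST(decls) = { 'while', ; }; decls is not nullable, stop.

{ 'while', ; }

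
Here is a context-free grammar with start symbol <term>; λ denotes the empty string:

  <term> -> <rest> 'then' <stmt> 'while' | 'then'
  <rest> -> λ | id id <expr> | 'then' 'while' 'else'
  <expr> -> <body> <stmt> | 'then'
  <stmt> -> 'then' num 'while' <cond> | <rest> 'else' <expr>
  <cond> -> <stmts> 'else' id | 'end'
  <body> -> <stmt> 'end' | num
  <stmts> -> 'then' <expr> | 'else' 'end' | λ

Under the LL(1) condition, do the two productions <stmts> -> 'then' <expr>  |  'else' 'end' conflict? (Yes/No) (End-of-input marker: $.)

FIRST('then' <expr>) = { 'then' } and FIRST('else' 'end') = { 'else' }.
The FIRST sets are disjoint and neither alternative is nullable — no conflict.

No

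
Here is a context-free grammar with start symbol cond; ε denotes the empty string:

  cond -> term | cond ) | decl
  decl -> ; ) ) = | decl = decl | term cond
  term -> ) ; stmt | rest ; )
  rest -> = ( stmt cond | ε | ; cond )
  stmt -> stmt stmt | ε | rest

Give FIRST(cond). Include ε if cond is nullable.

{ ), ;, = }

From cond -> term: add FIRST(term) = { ), ;, = }.
From cond -> cond ): add FIRST(cond) = { ), ;, = }.
From cond -> decl: add FIRST(decl) = { ), ;, = }.
Union: FIRST(cond) = { ), ;, = }.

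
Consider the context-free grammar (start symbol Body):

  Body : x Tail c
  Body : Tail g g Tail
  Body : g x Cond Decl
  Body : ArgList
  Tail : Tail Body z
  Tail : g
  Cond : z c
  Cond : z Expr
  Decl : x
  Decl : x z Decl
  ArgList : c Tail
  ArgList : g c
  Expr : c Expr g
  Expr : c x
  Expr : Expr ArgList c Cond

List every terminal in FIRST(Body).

{ c, g, x }

Body : x Tail c contributes {x}.
From Body : Tail g g Tail: add FIRST(Tail) = { g }.
Body : g x Cond Decl contributes {g}.
From Body : ArgList: add FIRST(ArgList) = { c, g }.
Union: FIRST(Body) = { c, g, x }.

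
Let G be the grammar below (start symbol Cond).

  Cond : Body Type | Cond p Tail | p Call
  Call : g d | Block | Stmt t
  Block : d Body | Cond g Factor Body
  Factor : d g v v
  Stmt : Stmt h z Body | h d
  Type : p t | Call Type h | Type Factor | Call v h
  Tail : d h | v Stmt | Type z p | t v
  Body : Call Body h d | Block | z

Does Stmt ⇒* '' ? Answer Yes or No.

No nonterminal in this grammar is nullable.
No production of Stmt has an RHS whose symbols are all nullable, so Stmt is not nullable.

No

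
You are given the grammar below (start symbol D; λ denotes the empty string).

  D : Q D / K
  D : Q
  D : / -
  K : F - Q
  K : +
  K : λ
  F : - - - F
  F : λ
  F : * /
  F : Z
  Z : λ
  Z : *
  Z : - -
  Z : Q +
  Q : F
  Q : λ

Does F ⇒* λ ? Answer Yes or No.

F has an λ-production, so F ⇒ λ.

Yes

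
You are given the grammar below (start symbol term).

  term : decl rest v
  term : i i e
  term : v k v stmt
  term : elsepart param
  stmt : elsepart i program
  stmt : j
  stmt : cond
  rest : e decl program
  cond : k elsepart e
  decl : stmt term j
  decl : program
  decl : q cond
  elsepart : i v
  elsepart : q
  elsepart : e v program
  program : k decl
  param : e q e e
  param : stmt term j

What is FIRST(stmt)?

From stmt : elsepart i program: add FIRST(elsepart) = { e, i, q }.
stmt : j contributes {j}.
From stmt : cond: add FIRST(cond) = { k }.
Union: FIRST(stmt) = { e, i, j, k, q }.

{ e, i, j, k, q }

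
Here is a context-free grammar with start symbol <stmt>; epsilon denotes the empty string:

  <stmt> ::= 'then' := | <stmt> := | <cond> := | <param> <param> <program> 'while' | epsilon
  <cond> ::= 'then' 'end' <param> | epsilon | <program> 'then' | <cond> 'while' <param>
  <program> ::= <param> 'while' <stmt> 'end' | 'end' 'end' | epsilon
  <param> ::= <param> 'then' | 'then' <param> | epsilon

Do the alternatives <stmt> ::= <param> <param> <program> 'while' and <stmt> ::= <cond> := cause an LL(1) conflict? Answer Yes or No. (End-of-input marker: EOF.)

FIRST(<param> <param> <program> 'while') = { 'end', 'then', 'while' } and FIRST(<cond> :=) = { 'end', 'then', 'while', := }.
Both contain 'end', so the two alternatives are not disjoint — LL(1) conflict.

Yes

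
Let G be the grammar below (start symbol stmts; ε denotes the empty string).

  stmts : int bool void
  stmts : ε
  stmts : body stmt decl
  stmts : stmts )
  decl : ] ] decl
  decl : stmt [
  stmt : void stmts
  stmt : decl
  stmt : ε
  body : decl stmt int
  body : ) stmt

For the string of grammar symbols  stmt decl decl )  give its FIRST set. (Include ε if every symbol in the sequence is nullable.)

Add FIRST(stmt)\{ε} = { [, ], void }; stmt is nullable, continue.
Add FIRST(decl) = { [, ], void }; decl is not nullable, stop.

{ [, ], void }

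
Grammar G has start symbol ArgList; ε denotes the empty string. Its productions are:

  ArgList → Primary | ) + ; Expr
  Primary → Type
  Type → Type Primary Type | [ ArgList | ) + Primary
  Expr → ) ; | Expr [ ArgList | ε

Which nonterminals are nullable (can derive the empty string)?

{ Expr }

Directly nullable (have an ε-production): Expr.
No other nonterminal has a production whose RHS symbols are all nullable.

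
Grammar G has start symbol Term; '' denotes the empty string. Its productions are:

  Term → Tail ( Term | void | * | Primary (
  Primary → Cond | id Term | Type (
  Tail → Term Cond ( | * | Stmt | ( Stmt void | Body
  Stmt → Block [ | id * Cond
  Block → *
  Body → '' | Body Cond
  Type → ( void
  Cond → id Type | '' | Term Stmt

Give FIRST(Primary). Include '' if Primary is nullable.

From Primary → Cond: add FIRST(Cond) = { (, *, id, void, '' } (including '' since Cond is nullable).
Primary → id Term contributes {id}.
From Primary → Type (: add FIRST(Type) = { ( }.
Union: FIRST(Primary) = { (, *, id, void, '' }.

{ (, *, id, void, '' }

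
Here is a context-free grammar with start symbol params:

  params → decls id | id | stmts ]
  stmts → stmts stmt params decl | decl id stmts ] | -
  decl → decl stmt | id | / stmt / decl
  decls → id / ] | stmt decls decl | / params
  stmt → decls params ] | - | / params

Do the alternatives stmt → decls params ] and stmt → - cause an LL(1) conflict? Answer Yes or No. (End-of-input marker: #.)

Yes

FIRST(decls params ]) = { -, /, id } and FIRST(-) = { - }.
Both contain -, so the two alternatives are not disjoint — LL(1) conflict.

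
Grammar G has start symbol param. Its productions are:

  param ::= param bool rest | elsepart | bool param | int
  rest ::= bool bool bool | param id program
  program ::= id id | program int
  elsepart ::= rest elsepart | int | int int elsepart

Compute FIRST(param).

{ bool, int }

From param ::= param bool rest: add FIRST(param) = { bool, int }.
From param ::= elsepart: add FIRST(elsepart) = { bool, int }.
param ::= bool param contributes {bool}.
param ::= int contributes {int}.
Union: FIRST(param) = { bool, int }.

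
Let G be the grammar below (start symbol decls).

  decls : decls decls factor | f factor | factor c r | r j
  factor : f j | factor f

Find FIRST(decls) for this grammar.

From decls : decls decls factor: add FIRST(decls) = { f, r }.
decls : f factor contributes {f}.
From decls : factor c r: add FIRST(factor) = { f }.
decls : r j contributes {r}.
Union: FIRST(decls) = { f, r }.

{ f, r }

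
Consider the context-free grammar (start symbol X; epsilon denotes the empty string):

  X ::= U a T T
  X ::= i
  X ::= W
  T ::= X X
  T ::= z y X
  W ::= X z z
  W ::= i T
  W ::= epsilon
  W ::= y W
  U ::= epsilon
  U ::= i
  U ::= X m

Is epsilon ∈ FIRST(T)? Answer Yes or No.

Yes

T ::= X X and each of X, X is nullable, so T ⇒* epsilon.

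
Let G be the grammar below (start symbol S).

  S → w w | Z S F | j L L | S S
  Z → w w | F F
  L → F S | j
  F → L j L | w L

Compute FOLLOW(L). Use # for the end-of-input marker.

{ #, j, w }

In S → j L L: add FIRST(L) = { j, w }.
In S → j L L: L is at the end, add FOLLOW(S) = { #, j, w }.
In F → L j L: add FIRST(j L) = { j }.
In F → L j L: L is at the end, add FOLLOW(F) = { #, j, w }.
In F → w L: L is at the end, add FOLLOW(F) = { #, j, w }.
Union: FOLLOW(L) = { #, j, w }.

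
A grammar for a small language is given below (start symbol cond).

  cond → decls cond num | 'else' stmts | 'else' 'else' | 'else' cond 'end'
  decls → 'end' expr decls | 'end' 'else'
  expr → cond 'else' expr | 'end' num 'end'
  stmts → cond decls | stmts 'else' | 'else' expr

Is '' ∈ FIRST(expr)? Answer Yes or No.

No nonterminal in this grammar is nullable.
No production of expr has an RHS whose symbols are all nullable, so expr is not nullable.

No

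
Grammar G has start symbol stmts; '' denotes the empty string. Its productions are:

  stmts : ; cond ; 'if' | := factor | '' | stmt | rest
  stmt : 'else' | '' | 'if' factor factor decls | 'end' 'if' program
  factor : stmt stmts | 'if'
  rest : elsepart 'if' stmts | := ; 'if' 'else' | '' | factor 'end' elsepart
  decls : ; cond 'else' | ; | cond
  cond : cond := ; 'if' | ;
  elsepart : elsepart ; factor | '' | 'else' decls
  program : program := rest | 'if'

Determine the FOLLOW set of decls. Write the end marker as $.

{ $, 'else', 'end', 'if', :=, ; }

In stmt : 'if' factor factor decls: decls is at the end, add FOLLOW(stmt) = { $, 'else', 'end', 'if', :=, ; }.
In elsepart : 'else' decls: decls is at the end, add FOLLOW(elsepart) = { $, 'else', 'end', 'if', :=, ; }.
Union: FOLLOW(decls) = { $, 'else', 'end', 'if', :=, ; }.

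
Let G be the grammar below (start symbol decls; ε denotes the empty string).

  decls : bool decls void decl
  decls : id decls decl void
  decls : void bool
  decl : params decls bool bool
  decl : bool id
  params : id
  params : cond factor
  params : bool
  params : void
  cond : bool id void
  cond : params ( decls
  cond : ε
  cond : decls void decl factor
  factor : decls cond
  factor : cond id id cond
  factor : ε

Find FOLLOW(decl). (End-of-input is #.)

{ #, (, bool, id, void }

In decls : bool decls void decl: decl is at the end, add FOLLOW(decls) = { #, (, bool, id, void }.
In decls : id decls decl void: add FIRST(void) = { void }.
In cond : decls void decl factor: add FIRST(factor)\{ε} = { (, bool, id, void }.
  Since factor is nullable, also add FOLLOW(cond) = { (, bool, id, void }.
Union: FOLLOW(decl) = { #, (, bool, id, void }.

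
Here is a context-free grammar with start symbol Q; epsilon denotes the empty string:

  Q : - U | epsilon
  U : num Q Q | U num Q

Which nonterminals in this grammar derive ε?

{ Q }

Directly nullable (have an epsilon-production): Q.
No other nonterminal has a production whose RHS symbols are all nullable.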